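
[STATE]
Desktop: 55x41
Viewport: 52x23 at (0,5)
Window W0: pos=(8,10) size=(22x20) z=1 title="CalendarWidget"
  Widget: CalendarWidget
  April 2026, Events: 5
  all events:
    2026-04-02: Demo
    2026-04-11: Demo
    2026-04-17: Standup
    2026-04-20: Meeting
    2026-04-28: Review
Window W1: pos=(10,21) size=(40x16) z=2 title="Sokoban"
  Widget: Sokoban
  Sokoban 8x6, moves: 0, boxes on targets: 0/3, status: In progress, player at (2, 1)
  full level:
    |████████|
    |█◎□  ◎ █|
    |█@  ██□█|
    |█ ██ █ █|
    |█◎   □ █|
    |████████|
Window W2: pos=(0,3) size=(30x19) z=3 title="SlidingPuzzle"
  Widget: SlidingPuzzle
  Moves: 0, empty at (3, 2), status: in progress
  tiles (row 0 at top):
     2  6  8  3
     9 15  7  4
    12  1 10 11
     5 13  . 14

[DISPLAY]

┠────────────────────────────┨                      
┃┌────┬────┬────┬────┐       ┃                      
┃│  2 │  6 │  8 │  3 │       ┃                      
┃├────┼────┼────┼────┤       ┃                      
┃│  9 │ 15 │  7 │  4 │       ┃                      
┃├────┼────┼────┼────┤       ┃                      
┃│ 12 │  1 │ 10 │ 11 │       ┃                      
┃├────┼────┼────┼────┤       ┃                      
┃│  5 │ 13 │    │ 14 │       ┃                      
┃└────┴────┴────┴────┘       ┃                      
┃Moves: 0                    ┃                      
┃                            ┃                      
┃                            ┃                      
┃                            ┃                      
┃                            ┃                      
┃                            ┃                      
┗━━━━━━━━━━━━━━━━━━━━━━━━━━━━┛━━━━━━━━━━━━━━━━━━━┓  
        ┃ ┃ Sokoban                              ┃  
        ┃ ┠──────────────────────────────────────┨  
        ┃ ┃████████                              ┃  
        ┃ ┃█◎□  ◎ █                              ┃  
        ┃ ┃█@  ██□█                              ┃  
        ┃ ┃█ ██ █ █                              ┃  


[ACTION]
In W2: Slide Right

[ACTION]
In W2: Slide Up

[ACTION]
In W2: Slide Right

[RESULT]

┠────────────────────────────┨                      
┃┌────┬────┬────┬────┐       ┃                      
┃│  2 │  6 │  8 │  3 │       ┃                      
┃├────┼────┼────┼────┤       ┃                      
┃│  9 │ 15 │  7 │  4 │       ┃                      
┃├────┼────┼────┼────┤       ┃                      
┃│ 12 │  1 │ 10 │ 11 │       ┃                      
┃├────┼────┼────┼────┤       ┃                      
┃│    │  5 │ 13 │ 14 │       ┃                      
┃└────┴────┴────┴────┘       ┃                      
┃Moves: 2                    ┃                      
┃                            ┃                      
┃                            ┃                      
┃                            ┃                      
┃                            ┃                      
┃                            ┃                      
┗━━━━━━━━━━━━━━━━━━━━━━━━━━━━┛━━━━━━━━━━━━━━━━━━━┓  
        ┃ ┃ Sokoban                              ┃  
        ┃ ┠──────────────────────────────────────┨  
        ┃ ┃████████                              ┃  
        ┃ ┃█◎□  ◎ █                              ┃  
        ┃ ┃█@  ██□█                              ┃  
        ┃ ┃█ ██ █ █                              ┃  


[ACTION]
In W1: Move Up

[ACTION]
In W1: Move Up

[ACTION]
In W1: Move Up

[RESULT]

┠────────────────────────────┨                      
┃┌────┬────┬────┬────┐       ┃                      
┃│  2 │  6 │  8 │  3 │       ┃                      
┃├────┼────┼────┼────┤       ┃                      
┃│  9 │ 15 │  7 │  4 │       ┃                      
┃├────┼────┼────┼────┤       ┃                      
┃│ 12 │  1 │ 10 │ 11 │       ┃                      
┃├────┼────┼────┼────┤       ┃                      
┃│    │  5 │ 13 │ 14 │       ┃                      
┃└────┴────┴────┴────┘       ┃                      
┃Moves: 2                    ┃                      
┃                            ┃                      
┃                            ┃                      
┃                            ┃                      
┃                            ┃                      
┃                            ┃                      
┗━━━━━━━━━━━━━━━━━━━━━━━━━━━━┛━━━━━━━━━━━━━━━━━━━┓  
        ┃ ┃ Sokoban                              ┃  
        ┃ ┠──────────────────────────────────────┨  
        ┃ ┃████████                              ┃  
        ┃ ┃█+□  ◎ █                              ┃  
        ┃ ┃█   ██□█                              ┃  
        ┃ ┃█ ██ █ █                              ┃  


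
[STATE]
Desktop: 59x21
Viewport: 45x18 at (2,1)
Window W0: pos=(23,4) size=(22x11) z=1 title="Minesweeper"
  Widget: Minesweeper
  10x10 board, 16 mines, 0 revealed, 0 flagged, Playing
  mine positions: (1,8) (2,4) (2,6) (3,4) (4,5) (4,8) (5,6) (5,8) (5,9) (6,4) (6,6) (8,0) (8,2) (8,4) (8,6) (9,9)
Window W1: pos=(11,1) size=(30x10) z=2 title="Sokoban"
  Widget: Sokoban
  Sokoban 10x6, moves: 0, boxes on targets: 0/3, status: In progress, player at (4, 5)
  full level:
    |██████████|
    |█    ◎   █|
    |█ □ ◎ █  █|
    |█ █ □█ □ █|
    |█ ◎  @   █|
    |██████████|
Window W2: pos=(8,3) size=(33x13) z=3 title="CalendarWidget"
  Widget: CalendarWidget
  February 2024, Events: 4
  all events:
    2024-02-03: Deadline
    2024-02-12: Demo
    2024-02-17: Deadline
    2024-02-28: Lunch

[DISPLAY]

         ┏━━━━━━━━━━━━━━━━━━━━━━━━━━━━┓      
         ┃ Sokoban                    ┃      
      ┏━━━━━━━━━━━━━━━━━━━━━━━━━━━━━━━┓      
      ┃ CalendarWidget                ┃━━━┓  
      ┠───────────────────────────────┨   ┃  
      ┃         February 2024         ┃───┨  
      ┃Mo Tu We Th Fr Sa Su           ┃   ┃  
      ┃          1  2  3*  4          ┃   ┃  
      ┃ 5  6  7  8  9 10 11           ┃   ┃  
      ┃12* 13 14 15 16 17* 18         ┃   ┃  
      ┃19 20 21 22 23 24 25           ┃   ┃  
      ┃26 27 28* 29                   ┃   ┃  
      ┃                               ┃   ┃  
      ┃                               ┃━━━┛  
      ┗━━━━━━━━━━━━━━━━━━━━━━━━━━━━━━━┛      
                                             
                                             
                                             


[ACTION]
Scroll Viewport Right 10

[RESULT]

━━━━━━━━━━━━━━━━━━━━━━━━━━━━┓                
 Sokoban                    ┃                
━━━━━━━━━━━━━━━━━━━━━━━━━━━━┓                
lendarWidget                ┃━━━┓            
────────────────────────────┨   ┃            
      February 2024         ┃───┨            
Tu We Th Fr Sa Su           ┃   ┃            
       1  2  3*  4          ┃   ┃            
 6  7  8  9 10 11           ┃   ┃            
 13 14 15 16 17* 18         ┃   ┃            
20 21 22 23 24 25           ┃   ┃            
27 28* 29                   ┃   ┃            
                            ┃   ┃            
                            ┃━━━┛            
━━━━━━━━━━━━━━━━━━━━━━━━━━━━┛                
                                             
                                             
                                             


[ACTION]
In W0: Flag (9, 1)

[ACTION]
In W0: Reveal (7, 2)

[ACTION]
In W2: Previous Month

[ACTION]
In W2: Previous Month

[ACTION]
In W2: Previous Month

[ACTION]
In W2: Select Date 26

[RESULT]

━━━━━━━━━━━━━━━━━━━━━━━━━━━━┓                
 Sokoban                    ┃                
━━━━━━━━━━━━━━━━━━━━━━━━━━━━┓                
lendarWidget                ┃━━━┓            
────────────────────────────┨   ┃            
      November 2023         ┃───┨            
Tu We Th Fr Sa Su           ┃   ┃            
    1  2  3  4  5           ┃   ┃            
 7  8  9 10 11 12           ┃   ┃            
14 15 16 17 18 19           ┃   ┃            
21 22 23 24 25 [26]         ┃   ┃            
28 29 30                    ┃   ┃            
                            ┃   ┃            
                            ┃━━━┛            
━━━━━━━━━━━━━━━━━━━━━━━━━━━━┛                
                                             
                                             
                                             


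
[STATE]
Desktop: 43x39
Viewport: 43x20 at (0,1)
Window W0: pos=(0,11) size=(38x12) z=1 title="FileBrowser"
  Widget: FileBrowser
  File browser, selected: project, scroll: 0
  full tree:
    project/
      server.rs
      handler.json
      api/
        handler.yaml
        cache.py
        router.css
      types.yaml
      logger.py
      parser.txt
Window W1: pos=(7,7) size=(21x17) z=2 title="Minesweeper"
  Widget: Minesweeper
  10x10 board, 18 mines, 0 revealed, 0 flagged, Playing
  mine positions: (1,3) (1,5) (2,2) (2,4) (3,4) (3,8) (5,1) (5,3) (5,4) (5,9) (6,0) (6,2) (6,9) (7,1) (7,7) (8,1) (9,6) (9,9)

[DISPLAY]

                                           
                                           
                                           
                                           
                                           
                                           
       ┏━━━━━━━━━━━━━━━━━━━┓               
       ┃ Minesweeper       ┃               
       ┠───────────────────┨               
       ┃■■■■■■■■■■         ┃               
┏━━━━━━┃■■■■■■■■■■         ┃━━━━━━━━━┓     
┃ FileB┃■■■■■■■■■■         ┃         ┃     
┠──────┃■■■■■■■■■■         ┃─────────┨     
┃> [-] ┃■■■■■■■■■■         ┃         ┃     
┃    se┃■■■■■■■■■■         ┃         ┃     
┃    ha┃■■■■■■■■■■         ┃         ┃     
┃    [+┃■■■■■■■■■■         ┃         ┃     
┃    ty┃■■■■■■■■■■         ┃         ┃     
┃    lo┃■■■■■■■■■■         ┃         ┃     
┃    pa┃                   ┃         ┃     


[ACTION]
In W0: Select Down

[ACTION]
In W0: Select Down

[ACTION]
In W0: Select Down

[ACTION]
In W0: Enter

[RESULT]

                                           
                                           
                                           
                                           
                                           
                                           
       ┏━━━━━━━━━━━━━━━━━━━┓               
       ┃ Minesweeper       ┃               
       ┠───────────────────┨               
       ┃■■■■■■■■■■         ┃               
┏━━━━━━┃■■■■■■■■■■         ┃━━━━━━━━━┓     
┃ FileB┃■■■■■■■■■■         ┃         ┃     
┠──────┃■■■■■■■■■■         ┃─────────┨     
┃  [-] ┃■■■■■■■■■■         ┃         ┃     
┃    se┃■■■■■■■■■■         ┃         ┃     
┃    ha┃■■■■■■■■■■         ┃         ┃     
┃  > [-┃■■■■■■■■■■         ┃         ┃     
┃      ┃■■■■■■■■■■         ┃         ┃     
┃      ┃■■■■■■■■■■         ┃         ┃     
┃      ┃                   ┃         ┃     


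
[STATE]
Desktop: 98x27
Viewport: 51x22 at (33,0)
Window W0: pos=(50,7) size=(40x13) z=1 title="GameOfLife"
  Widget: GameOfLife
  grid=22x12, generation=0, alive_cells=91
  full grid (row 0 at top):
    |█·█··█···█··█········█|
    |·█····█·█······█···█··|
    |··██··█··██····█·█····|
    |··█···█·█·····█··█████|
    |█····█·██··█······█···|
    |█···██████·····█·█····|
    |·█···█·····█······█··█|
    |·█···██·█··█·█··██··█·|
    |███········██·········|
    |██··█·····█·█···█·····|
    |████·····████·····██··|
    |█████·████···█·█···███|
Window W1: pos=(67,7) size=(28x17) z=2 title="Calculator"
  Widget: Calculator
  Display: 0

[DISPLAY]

                                                   
                                                   
                                                   
                                                   
                                                   
                                                   
                                                   
                 ┏━━━━━━━━━━━━━━━━┏━━━━━━━━━━━━━━━━
                 ┃ GameOfLife     ┃ Calculator     
                 ┠────────────────┠────────────────
                 ┃Gen: 0          ┃                
                 ┃··██··█··██····█┃┌───┬───┬───┬───
                 ┃··█···█·█·····█·┃│ 7 │ 8 │ 9 │ ÷ 
                 ┃█····█·██··█····┃├───┼───┼───┼───
                 ┃█···██████·····█┃│ 4 │ 5 │ 6 │ × 
                 ┃·█···█·····█····┃├───┼───┼───┼───
                 ┃·█···██·█··█·█··┃│ 1 │ 2 │ 3 │ - 
                 ┃███········██···┃├───┼───┼───┼───
                 ┃██··█·····█·█···┃│ 0 │ . │ = │ + 
                 ┗━━━━━━━━━━━━━━━━┃├───┼───┼───┼───
                                  ┃│ C │ MC│ MR│ M+
                                  ┃└───┴───┴───┴───


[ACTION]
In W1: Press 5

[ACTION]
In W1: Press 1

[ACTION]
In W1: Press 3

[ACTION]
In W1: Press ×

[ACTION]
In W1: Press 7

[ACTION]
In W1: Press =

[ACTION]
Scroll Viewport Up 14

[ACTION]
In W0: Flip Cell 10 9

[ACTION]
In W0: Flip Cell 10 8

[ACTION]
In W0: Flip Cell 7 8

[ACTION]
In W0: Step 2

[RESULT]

                                                   
                                                   
                                                   
                                                   
                                                   
                                                   
                                                   
                 ┏━━━━━━━━━━━━━━━━┏━━━━━━━━━━━━━━━━
                 ┃ GameOfLife     ┃ Calculator     
                 ┠────────────────┠────────────────
                 ┃Gen: 2          ┃                
                 ┃█·········█····█┃┌───┬───┬───┬───
                 ┃█·····█·█·······┃│ 7 │ 8 │ 9 │ ÷ 
                 ┃····█·····█·····┃├───┼───┼───┼───
                 ┃··█······███····┃│ 4 │ 5 │ 6 │ × 
                 ┃██···█··········┃├───┼───┼───┼───
                 ┃·█···██···█·█···┃│ 1 │ 2 │ 3 │ - 
                 ┃·····██·····█···┃├───┼───┼───┼───
                 ┃··········█··██·┃│ 0 │ . │ = │ + 
                 ┗━━━━━━━━━━━━━━━━┃├───┼───┼───┼───
                                  ┃│ C │ MC│ MR│ M+
                                  ┃└───┴───┴───┴───


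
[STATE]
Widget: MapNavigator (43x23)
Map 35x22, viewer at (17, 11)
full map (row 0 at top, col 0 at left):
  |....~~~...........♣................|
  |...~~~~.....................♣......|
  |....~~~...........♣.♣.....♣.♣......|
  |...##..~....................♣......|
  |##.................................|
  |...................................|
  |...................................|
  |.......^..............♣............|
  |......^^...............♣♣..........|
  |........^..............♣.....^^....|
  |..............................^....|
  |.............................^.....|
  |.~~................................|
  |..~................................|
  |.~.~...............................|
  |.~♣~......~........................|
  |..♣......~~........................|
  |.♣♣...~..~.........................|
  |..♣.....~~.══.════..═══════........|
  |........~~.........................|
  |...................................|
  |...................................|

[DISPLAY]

    ....~~~...........♣................    
    ...~~~~.....................♣......    
    ....~~~...........♣.♣.....♣.♣......    
    ...##..~....................♣......    
    ##.................................    
    ...................................    
    ...................................    
    .......^..............♣............    
    ......^^...............♣♣..........    
    ........^..............♣.....^^....    
    ..............................^....    
    .................@...........^.....    
    .~~................................    
    ..~................................    
    .~.~...............................    
    .~♣~......~........................    
    ..♣......~~........................    
    .♣♣...~..~.........................    
    ..♣.....~~.══.════..═══════........    
    ........~~.........................    
    ...................................    
    ...................................    
                                           


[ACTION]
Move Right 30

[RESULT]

.....♣................                     
...............♣......                     
.....♣.♣.....♣.♣......                     
...............♣......                     
......................                     
......................                     
......................                     
.........♣............                     
..........♣♣..........                     
..........♣.....^^....                     
.................^....                     
................^....@                     
......................                     
......................                     
......................                     
......................                     
......................                     
......................                     
.════..═══════........                     
......................                     
......................                     
......................                     
                                           


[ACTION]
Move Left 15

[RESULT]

  ....~~~...........♣................      
  ...~~~~.....................♣......      
  ....~~~...........♣.♣.....♣.♣......      
  ...##..~....................♣......      
  ##.................................      
  ...................................      
  ...................................      
  .......^..............♣............      
  ......^^...............♣♣..........      
  ........^..............♣.....^^....      
  ..............................^....      
  ...................@.........^.....      
  .~~................................      
  ..~................................      
  .~.~...............................      
  .~♣~......~........................      
  ..♣......~~........................      
  .♣♣...~..~.........................      
  ..♣.....~~.══.════..═══════........      
  ........~~.........................      
  ...................................      
  ...................................      
                                           


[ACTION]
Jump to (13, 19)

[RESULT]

        ......^^...............♣♣..........
        ........^..............♣.....^^....
        ..............................^....
        .............................^.....
        .~~................................
        ..~................................
        .~.~...............................
        .~♣~......~........................
        ..♣......~~........................
        .♣♣...~..~.........................
        ..♣.....~~.══.════..═══════........
        ........~~...@.....................
        ...................................
        ...................................
                                           
                                           
                                           
                                           
                                           
                                           
                                           
                                           
                                           


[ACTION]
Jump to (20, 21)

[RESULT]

 ..............................^....       
 .............................^.....       
 .~~................................       
 ..~................................       
 .~.~...............................       
 .~♣~......~........................       
 ..♣......~~........................       
 .♣♣...~..~.........................       
 ..♣.....~~.══.════..═══════........       
 ........~~.........................       
 ...................................       
 ....................@..............       
                                           
                                           
                                           
                                           
                                           
                                           
                                           
                                           
                                           
                                           
                                           


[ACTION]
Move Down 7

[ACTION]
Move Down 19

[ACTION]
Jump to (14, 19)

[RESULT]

       ......^^...............♣♣.......... 
       ........^..............♣.....^^.... 
       ..............................^.... 
       .............................^..... 
       .~~................................ 
       ..~................................ 
       .~.~............................... 
       .~♣~......~........................ 
       ..♣......~~........................ 
       .♣♣...~..~......................... 
       ..♣.....~~.══.════..═══════........ 
       ........~~....@.................... 
       ................................... 
       ................................... 
                                           
                                           
                                           
                                           
                                           
                                           
                                           
                                           
                                           


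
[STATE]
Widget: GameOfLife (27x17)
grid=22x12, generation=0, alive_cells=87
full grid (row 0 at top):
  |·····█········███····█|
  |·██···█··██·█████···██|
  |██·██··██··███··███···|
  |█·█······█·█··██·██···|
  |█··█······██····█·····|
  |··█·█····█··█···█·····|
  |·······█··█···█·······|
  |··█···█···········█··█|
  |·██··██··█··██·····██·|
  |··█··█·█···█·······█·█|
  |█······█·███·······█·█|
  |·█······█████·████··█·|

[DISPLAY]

Gen: 0                     
·····█········███····█     
·██···█··██·█████···██     
██·██··██··███··███···     
█·█······█·█··██·██···     
█··█······██····█·····     
··█·█····█··█···█·····     
·······█··█···█·······     
··█···█···········█··█     
·██··██··█··██·····██·     
··█··█·█···█·······█·█     
█······█·███·······█·█     
·█······█████·████··█·     
                           
                           
                           
                           


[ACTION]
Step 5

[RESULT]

Gen: 5                     
·········██·········██     
██·····█··█···········     
██··········███·····██     
···██··███·███·██·███·     
·█···█·····██···█·██··     
·█···█··········███···     
·███··██············█·     
··██·█·█··········█···     
··█··█··█··········█··     
···█·██··········██··█     
···█···██·······█·█·██     
····████········██····     
                           
                           
                           
                           


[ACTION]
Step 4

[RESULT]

Gen: 9                     
······················     
···············█······     
···············█····██     
·█···██········██·██·█     
·█··███···········███·     
█·██···············██·     
···██·················     
·····████········█·██·     
····██··········█··██·     
·██··███·█·····██·██·█     
··██······█····█····██     
···███████·····███····     
                           
                           
                           
                           


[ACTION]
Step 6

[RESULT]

Gen: 15                    
····················█·     
···············███···█     
··············█████··█     
··············█·····█·     
·····█·█··············     
███·██·█···········██·     
█·█··█··██········█···     
█···███·██····██··███·     
██·█··█··█·········██·     
·█···█··█·············     
·█······██·········██·     
··█·███·█··········██·     
                           
                           
                           
                           


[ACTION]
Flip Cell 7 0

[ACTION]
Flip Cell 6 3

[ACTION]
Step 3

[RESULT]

Gen: 18                    
······················     
··············█····███     
··············██··█···     
·····█········█··█···█     
·██···█··············█     
█·██···█·········█··█·     
█·█·█·█···············     
█······████······██···     
··██·██████···········     
···██··············██·     
··█··················█     
·····█·█···········██·     
                           
                           
                           
                           


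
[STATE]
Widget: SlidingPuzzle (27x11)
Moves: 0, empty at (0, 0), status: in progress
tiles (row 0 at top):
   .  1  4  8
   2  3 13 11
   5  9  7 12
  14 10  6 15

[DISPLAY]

┌────┬────┬────┬────┐      
│    │  1 │  4 │  8 │      
├────┼────┼────┼────┤      
│  2 │  3 │ 13 │ 11 │      
├────┼────┼────┼────┤      
│  5 │  9 │  7 │ 12 │      
├────┼────┼────┼────┤      
│ 14 │ 10 │  6 │ 15 │      
└────┴────┴────┴────┘      
Moves: 0                   
                           


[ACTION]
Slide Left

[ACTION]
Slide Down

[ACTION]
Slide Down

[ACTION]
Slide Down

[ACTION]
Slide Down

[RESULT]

┌────┬────┬────┬────┐      
│  1 │    │  4 │  8 │      
├────┼────┼────┼────┤      
│  2 │  3 │ 13 │ 11 │      
├────┼────┼────┼────┤      
│  5 │  9 │  7 │ 12 │      
├────┼────┼────┼────┤      
│ 14 │ 10 │  6 │ 15 │      
└────┴────┴────┴────┘      
Moves: 1                   
                           


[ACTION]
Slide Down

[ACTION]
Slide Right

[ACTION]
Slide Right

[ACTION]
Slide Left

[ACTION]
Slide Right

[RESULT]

┌────┬────┬────┬────┐      
│    │  1 │  4 │  8 │      
├────┼────┼────┼────┤      
│  2 │  3 │ 13 │ 11 │      
├────┼────┼────┼────┤      
│  5 │  9 │  7 │ 12 │      
├────┼────┼────┼────┤      
│ 14 │ 10 │  6 │ 15 │      
└────┴────┴────┴────┘      
Moves: 4                   
                           


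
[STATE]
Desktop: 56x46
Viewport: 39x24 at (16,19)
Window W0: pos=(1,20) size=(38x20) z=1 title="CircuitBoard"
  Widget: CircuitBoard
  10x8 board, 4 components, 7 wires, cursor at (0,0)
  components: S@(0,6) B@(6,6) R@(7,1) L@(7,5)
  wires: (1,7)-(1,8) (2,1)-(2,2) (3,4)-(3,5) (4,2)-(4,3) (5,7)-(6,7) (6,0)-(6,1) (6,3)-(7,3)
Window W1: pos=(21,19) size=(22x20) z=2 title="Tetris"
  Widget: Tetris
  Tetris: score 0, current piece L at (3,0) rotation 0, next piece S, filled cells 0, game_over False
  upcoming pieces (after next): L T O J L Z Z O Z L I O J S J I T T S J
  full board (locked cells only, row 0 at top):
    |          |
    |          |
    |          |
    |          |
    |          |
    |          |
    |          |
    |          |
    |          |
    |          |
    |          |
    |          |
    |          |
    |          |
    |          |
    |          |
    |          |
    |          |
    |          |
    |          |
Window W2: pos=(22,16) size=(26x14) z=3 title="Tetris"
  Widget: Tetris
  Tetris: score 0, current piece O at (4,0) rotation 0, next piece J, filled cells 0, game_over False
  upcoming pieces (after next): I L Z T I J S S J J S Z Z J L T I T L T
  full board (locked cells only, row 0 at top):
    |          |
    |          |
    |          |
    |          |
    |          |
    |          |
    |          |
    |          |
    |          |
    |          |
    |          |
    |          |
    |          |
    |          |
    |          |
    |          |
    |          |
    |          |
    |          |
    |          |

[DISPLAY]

     ┏┃          │Next:        ┃       
━━━━━┃┃          │█            ┃       
     ┠┃          │███          ┃       
─────┃┃          │             ┃       
 6 7 ┃┃          │             ┃       
     ┃┃          │             ┃       
     ┃┃          │Score:       ┃       
     ┃┃          │0            ┃       
     ┃┃          │             ┃       
     ┃┃          │             ┃       
     ┃┗━━━━━━━━━━━━━━━━━━━━━━━━┛       
     ┃          │         ┃            
     ┃          │         ┃            
─ ·  ┃          │         ┃            
     ┃          │         ┃            
     ┃          │         ┃            
     ┃          │         ┃            
  ·  ┃          │         ┃            
  │  ┃          │         ┃            
  ·  ┗━━━━━━━━━━━━━━━━━━━━┛            
━━━━━━━━━━━━━━━━━━━━━━┛                
                                       
                                       
                                       


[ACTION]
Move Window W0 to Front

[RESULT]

     ┏┃          │Next:        ┃       
━━━━━━━━━━━━━━━━━━━━━━┓        ┃       
                      ┃        ┃       
──────────────────────┨        ┃       
 6 7 8 9              ┃        ┃       
              S       ┃        ┃       
                      ┃:       ┃       
                  · ─ ┃        ┃       
                      ┃        ┃       
                      ┃        ┃       
                      ┃━━━━━━━━┛       
      · ─ ·           ┃   ┃            
                      ┃   ┃            
─ ·                   ┃   ┃            
                      ┃   ┃            
                  ·   ┃   ┃            
                  │   ┃   ┃            
  ·           B   ·   ┃   ┃            
  │                   ┃   ┃            
  ·       L           ┃━━━┛            
━━━━━━━━━━━━━━━━━━━━━━┛                
                                       
                                       
                                       


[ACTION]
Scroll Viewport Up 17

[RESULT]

                                       
                                       
                                       
                                       
                                       
                                       
                                       
                                       
                                       
                                       
                                       
                                       
                                       
                                       
      ┏━━━━━━━━━━━━━━━━━━━━━━━━┓       
      ┃ Tetris                 ┃       
      ┠────────────────────────┨       
     ┏┃          │Next:        ┃       
━━━━━━━━━━━━━━━━━━━━━━┓        ┃       
                      ┃        ┃       
──────────────────────┨        ┃       
 6 7 8 9              ┃        ┃       
              S       ┃        ┃       
                      ┃:       ┃       


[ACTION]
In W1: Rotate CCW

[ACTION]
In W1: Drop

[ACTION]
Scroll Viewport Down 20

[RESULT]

──────────────────────┨        ┃       
 6 7 8 9              ┃        ┃       
              S       ┃        ┃       
                      ┃:       ┃       
                  · ─ ┃        ┃       
                      ┃        ┃       
                      ┃        ┃       
                      ┃━━━━━━━━┛       
      · ─ ·           ┃   ┃            
                      ┃   ┃            
─ ·                   ┃   ┃            
                      ┃   ┃            
                  ·   ┃   ┃            
                  │   ┃   ┃            
  ·           B   ·   ┃   ┃            
  │                   ┃   ┃            
  ·       L           ┃━━━┛            
━━━━━━━━━━━━━━━━━━━━━━┛                
                                       
                                       
                                       
                                       
                                       
                                       


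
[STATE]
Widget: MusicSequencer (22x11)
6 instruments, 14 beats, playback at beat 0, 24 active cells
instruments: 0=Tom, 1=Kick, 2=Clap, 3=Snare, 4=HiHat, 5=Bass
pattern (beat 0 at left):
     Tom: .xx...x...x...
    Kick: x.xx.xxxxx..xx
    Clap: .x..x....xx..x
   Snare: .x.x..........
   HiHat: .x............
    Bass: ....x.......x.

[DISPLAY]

      ▼1234567890123  
   Tom·██···█···█···  
  Kick█·██·█████··██  
  Clap·█··█····██··█  
 Snare·█·█··········  
 HiHat·█············  
  Bass····█·······█·  
                      
                      
                      
                      


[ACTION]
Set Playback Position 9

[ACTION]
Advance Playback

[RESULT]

      0123456789▼123  
   Tom·██···█···█···  
  Kick█·██·█████··██  
  Clap·█··█····██··█  
 Snare·█·█··········  
 HiHat·█············  
  Bass····█·······█·  
                      
                      
                      
                      


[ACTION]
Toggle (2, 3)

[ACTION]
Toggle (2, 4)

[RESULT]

      0123456789▼123  
   Tom·██···█···█···  
  Kick█·██·█████··██  
  Clap·█·█·····██··█  
 Snare·█·█··········  
 HiHat·█············  
  Bass····█·······█·  
                      
                      
                      
                      
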